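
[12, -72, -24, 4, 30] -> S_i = Random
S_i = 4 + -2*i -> [4, 2, 0, -2, -4]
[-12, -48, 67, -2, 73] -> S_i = Random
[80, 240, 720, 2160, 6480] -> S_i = 80*3^i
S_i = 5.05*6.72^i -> [5.05, 33.94, 228.05, 1532.5, 10298.37]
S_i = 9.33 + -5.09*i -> [9.33, 4.24, -0.85, -5.94, -11.03]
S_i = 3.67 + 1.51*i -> [3.67, 5.18, 6.69, 8.2, 9.71]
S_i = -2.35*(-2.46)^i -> [-2.35, 5.78, -14.22, 34.98, -86.06]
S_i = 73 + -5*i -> [73, 68, 63, 58, 53]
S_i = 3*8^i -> [3, 24, 192, 1536, 12288]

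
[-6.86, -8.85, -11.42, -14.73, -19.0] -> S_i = -6.86*1.29^i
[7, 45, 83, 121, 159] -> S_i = 7 + 38*i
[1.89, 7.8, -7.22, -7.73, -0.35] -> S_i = Random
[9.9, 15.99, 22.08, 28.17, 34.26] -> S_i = 9.90 + 6.09*i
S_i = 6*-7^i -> [6, -42, 294, -2058, 14406]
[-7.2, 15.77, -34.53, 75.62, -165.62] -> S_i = -7.20*(-2.19)^i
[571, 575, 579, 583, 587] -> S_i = 571 + 4*i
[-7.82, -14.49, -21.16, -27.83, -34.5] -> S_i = -7.82 + -6.67*i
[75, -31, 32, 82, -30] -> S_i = Random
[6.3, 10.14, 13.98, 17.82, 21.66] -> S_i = 6.30 + 3.84*i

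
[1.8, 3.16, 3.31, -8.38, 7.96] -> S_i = Random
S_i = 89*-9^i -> [89, -801, 7209, -64881, 583929]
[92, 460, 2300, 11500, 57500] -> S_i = 92*5^i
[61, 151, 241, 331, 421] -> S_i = 61 + 90*i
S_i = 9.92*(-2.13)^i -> [9.92, -21.13, 45.01, -95.86, 204.19]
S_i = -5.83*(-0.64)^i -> [-5.83, 3.73, -2.39, 1.53, -0.98]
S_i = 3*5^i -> [3, 15, 75, 375, 1875]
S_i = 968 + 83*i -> [968, 1051, 1134, 1217, 1300]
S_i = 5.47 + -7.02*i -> [5.47, -1.55, -8.57, -15.59, -22.61]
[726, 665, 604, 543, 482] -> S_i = 726 + -61*i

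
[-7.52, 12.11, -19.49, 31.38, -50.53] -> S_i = -7.52*(-1.61)^i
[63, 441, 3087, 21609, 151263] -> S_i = 63*7^i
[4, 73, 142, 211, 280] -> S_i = 4 + 69*i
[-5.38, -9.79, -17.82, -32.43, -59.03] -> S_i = -5.38*1.82^i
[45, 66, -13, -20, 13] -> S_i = Random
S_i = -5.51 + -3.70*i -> [-5.51, -9.21, -12.91, -16.61, -20.31]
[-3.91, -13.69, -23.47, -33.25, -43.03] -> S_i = -3.91 + -9.78*i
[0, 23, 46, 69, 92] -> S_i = 0 + 23*i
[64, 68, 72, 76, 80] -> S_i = 64 + 4*i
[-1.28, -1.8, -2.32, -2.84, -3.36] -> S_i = -1.28 + -0.52*i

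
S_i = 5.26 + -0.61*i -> [5.26, 4.65, 4.04, 3.43, 2.82]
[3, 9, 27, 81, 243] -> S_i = 3*3^i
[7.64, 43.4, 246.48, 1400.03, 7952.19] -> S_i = 7.64*5.68^i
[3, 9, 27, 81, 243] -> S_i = 3*3^i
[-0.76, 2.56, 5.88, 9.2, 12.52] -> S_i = -0.76 + 3.32*i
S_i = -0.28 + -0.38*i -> [-0.28, -0.66, -1.04, -1.42, -1.8]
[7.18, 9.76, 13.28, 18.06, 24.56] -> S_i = 7.18*1.36^i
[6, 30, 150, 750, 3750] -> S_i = 6*5^i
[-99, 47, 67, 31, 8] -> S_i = Random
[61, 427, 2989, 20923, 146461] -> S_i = 61*7^i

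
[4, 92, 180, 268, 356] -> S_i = 4 + 88*i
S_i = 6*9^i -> [6, 54, 486, 4374, 39366]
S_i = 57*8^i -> [57, 456, 3648, 29184, 233472]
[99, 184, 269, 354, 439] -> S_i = 99 + 85*i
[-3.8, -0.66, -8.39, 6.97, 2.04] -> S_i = Random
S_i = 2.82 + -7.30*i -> [2.82, -4.48, -11.78, -19.08, -26.38]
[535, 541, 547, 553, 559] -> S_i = 535 + 6*i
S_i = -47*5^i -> [-47, -235, -1175, -5875, -29375]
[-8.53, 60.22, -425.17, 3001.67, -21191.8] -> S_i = -8.53*(-7.06)^i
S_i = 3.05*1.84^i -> [3.05, 5.61, 10.33, 19.0, 34.96]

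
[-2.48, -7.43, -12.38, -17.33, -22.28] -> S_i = -2.48 + -4.95*i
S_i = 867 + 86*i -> [867, 953, 1039, 1125, 1211]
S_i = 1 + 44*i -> [1, 45, 89, 133, 177]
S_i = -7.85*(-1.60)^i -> [-7.85, 12.56, -20.1, 32.15, -51.45]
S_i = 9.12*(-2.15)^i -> [9.12, -19.61, 42.16, -90.64, 194.87]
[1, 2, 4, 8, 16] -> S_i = 1*2^i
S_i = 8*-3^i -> [8, -24, 72, -216, 648]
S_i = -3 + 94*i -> [-3, 91, 185, 279, 373]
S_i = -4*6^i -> [-4, -24, -144, -864, -5184]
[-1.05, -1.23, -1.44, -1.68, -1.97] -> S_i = -1.05*1.17^i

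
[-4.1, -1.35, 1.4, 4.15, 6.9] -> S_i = -4.10 + 2.75*i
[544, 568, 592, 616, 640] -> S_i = 544 + 24*i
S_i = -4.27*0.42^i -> [-4.27, -1.79, -0.75, -0.32, -0.13]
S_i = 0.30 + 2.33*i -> [0.3, 2.63, 4.96, 7.29, 9.62]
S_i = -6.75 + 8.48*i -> [-6.75, 1.73, 10.21, 18.69, 27.17]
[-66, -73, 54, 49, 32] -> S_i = Random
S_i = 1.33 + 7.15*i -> [1.33, 8.48, 15.63, 22.78, 29.93]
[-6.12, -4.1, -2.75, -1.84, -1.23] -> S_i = -6.12*0.67^i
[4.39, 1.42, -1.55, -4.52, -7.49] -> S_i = 4.39 + -2.97*i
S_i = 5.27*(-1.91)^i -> [5.27, -10.07, 19.23, -36.72, 70.14]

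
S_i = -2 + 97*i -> [-2, 95, 192, 289, 386]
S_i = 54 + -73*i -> [54, -19, -92, -165, -238]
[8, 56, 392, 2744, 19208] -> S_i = 8*7^i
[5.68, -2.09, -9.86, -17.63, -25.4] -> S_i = 5.68 + -7.77*i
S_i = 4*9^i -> [4, 36, 324, 2916, 26244]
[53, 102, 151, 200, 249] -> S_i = 53 + 49*i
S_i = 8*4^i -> [8, 32, 128, 512, 2048]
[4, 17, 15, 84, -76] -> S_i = Random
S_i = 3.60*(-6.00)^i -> [3.6, -21.6, 129.6, -777.6, 4665.6]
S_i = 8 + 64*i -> [8, 72, 136, 200, 264]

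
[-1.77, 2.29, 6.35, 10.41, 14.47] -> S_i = -1.77 + 4.06*i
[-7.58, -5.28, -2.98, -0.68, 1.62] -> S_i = -7.58 + 2.30*i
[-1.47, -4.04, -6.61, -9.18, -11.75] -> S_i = -1.47 + -2.57*i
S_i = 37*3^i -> [37, 111, 333, 999, 2997]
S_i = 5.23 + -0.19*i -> [5.23, 5.04, 4.85, 4.66, 4.47]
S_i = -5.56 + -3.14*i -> [-5.56, -8.7, -11.84, -14.98, -18.12]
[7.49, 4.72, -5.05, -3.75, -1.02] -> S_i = Random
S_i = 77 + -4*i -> [77, 73, 69, 65, 61]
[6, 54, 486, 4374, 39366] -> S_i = 6*9^i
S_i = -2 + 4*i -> [-2, 2, 6, 10, 14]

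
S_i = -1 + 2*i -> [-1, 1, 3, 5, 7]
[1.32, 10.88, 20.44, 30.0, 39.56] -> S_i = 1.32 + 9.56*i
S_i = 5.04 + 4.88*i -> [5.04, 9.92, 14.8, 19.68, 24.56]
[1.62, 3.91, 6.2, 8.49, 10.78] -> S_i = 1.62 + 2.29*i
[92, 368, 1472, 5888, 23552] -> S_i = 92*4^i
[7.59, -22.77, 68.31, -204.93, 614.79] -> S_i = 7.59*(-3.00)^i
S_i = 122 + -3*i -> [122, 119, 116, 113, 110]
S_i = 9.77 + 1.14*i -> [9.77, 10.91, 12.05, 13.19, 14.33]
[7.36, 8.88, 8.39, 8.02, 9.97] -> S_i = Random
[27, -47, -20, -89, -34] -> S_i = Random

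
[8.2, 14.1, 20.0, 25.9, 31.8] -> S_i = 8.20 + 5.90*i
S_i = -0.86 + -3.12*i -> [-0.86, -3.98, -7.1, -10.22, -13.34]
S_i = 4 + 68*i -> [4, 72, 140, 208, 276]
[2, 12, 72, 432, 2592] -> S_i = 2*6^i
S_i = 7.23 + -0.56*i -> [7.23, 6.67, 6.11, 5.55, 4.99]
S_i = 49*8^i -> [49, 392, 3136, 25088, 200704]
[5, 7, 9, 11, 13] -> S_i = 5 + 2*i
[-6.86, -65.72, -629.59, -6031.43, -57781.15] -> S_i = -6.86*9.58^i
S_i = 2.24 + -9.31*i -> [2.24, -7.07, -16.38, -25.69, -35.0]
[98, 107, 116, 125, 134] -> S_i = 98 + 9*i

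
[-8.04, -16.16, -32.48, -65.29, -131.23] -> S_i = -8.04*2.01^i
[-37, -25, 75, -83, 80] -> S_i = Random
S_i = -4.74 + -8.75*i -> [-4.74, -13.49, -22.24, -30.99, -39.74]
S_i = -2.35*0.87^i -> [-2.35, -2.04, -1.78, -1.55, -1.35]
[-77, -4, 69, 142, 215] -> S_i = -77 + 73*i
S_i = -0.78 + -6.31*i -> [-0.78, -7.09, -13.4, -19.71, -26.02]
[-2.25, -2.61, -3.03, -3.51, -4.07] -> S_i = -2.25*1.16^i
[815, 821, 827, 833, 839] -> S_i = 815 + 6*i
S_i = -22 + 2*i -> [-22, -20, -18, -16, -14]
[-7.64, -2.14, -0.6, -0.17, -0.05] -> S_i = -7.64*0.28^i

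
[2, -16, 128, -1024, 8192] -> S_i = 2*-8^i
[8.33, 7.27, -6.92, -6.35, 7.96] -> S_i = Random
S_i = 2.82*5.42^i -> [2.82, 15.28, 82.84, 449.0, 2433.58]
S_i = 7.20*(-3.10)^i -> [7.2, -22.32, 69.19, -214.5, 664.94]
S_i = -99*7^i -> [-99, -693, -4851, -33957, -237699]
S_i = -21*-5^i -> [-21, 105, -525, 2625, -13125]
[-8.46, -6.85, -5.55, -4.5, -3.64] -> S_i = -8.46*0.81^i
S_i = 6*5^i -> [6, 30, 150, 750, 3750]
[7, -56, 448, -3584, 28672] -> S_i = 7*-8^i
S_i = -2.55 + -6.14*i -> [-2.55, -8.69, -14.83, -20.97, -27.11]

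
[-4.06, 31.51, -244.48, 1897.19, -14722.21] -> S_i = -4.06*(-7.76)^i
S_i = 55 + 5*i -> [55, 60, 65, 70, 75]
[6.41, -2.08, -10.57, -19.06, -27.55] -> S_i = 6.41 + -8.49*i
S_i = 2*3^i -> [2, 6, 18, 54, 162]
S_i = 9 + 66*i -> [9, 75, 141, 207, 273]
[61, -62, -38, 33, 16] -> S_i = Random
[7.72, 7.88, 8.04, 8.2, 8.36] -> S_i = 7.72 + 0.16*i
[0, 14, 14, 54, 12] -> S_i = Random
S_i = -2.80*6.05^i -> [-2.8, -16.94, -102.49, -620.05, -3751.28]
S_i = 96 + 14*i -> [96, 110, 124, 138, 152]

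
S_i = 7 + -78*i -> [7, -71, -149, -227, -305]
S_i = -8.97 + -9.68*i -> [-8.97, -18.65, -28.33, -38.01, -47.69]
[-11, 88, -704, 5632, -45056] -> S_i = -11*-8^i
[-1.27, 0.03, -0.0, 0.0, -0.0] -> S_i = -1.27*(-0.02)^i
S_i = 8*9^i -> [8, 72, 648, 5832, 52488]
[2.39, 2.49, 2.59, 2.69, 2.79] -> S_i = 2.39 + 0.10*i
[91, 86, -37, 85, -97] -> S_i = Random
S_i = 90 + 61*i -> [90, 151, 212, 273, 334]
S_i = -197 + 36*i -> [-197, -161, -125, -89, -53]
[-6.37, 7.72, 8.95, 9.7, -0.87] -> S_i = Random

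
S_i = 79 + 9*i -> [79, 88, 97, 106, 115]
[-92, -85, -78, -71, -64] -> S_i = -92 + 7*i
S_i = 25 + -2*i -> [25, 23, 21, 19, 17]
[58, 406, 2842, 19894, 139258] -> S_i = 58*7^i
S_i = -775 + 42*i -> [-775, -733, -691, -649, -607]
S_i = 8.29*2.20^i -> [8.29, 18.24, 40.12, 88.27, 194.2]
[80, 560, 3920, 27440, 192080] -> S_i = 80*7^i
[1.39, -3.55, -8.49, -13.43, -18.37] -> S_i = 1.39 + -4.94*i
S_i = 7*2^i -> [7, 14, 28, 56, 112]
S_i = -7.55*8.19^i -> [-7.55, -61.83, -506.42, -4147.62, -33968.98]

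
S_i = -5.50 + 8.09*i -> [-5.5, 2.59, 10.68, 18.77, 26.86]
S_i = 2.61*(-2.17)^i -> [2.61, -5.66, 12.29, -26.67, 57.87]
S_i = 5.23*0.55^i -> [5.23, 2.88, 1.58, 0.87, 0.48]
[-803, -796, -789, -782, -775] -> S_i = -803 + 7*i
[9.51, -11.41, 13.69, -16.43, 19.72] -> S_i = 9.51*(-1.20)^i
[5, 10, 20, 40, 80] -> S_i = 5*2^i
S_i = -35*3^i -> [-35, -105, -315, -945, -2835]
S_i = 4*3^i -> [4, 12, 36, 108, 324]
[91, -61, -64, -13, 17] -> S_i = Random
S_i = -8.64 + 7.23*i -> [-8.64, -1.41, 5.82, 13.05, 20.28]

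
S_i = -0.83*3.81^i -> [-0.83, -3.16, -12.05, -45.9, -174.9]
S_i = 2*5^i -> [2, 10, 50, 250, 1250]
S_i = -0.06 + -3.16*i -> [-0.06, -3.22, -6.38, -9.54, -12.7]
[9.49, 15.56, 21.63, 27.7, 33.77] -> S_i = 9.49 + 6.07*i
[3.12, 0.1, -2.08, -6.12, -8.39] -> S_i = Random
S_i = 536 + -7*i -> [536, 529, 522, 515, 508]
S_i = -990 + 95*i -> [-990, -895, -800, -705, -610]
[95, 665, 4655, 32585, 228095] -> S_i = 95*7^i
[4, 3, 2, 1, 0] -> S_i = 4 + -1*i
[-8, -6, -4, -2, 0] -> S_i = -8 + 2*i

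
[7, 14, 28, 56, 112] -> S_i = 7*2^i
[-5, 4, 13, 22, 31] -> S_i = -5 + 9*i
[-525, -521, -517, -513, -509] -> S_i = -525 + 4*i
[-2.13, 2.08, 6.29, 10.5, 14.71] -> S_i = -2.13 + 4.21*i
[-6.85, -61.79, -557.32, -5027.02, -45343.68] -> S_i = -6.85*9.02^i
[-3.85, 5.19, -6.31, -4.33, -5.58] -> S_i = Random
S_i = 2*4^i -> [2, 8, 32, 128, 512]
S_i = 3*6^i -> [3, 18, 108, 648, 3888]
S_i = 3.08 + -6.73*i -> [3.08, -3.65, -10.38, -17.11, -23.84]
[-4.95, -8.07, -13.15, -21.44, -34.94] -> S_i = -4.95*1.63^i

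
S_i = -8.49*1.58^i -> [-8.49, -13.41, -21.19, -33.49, -52.91]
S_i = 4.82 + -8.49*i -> [4.82, -3.67, -12.16, -20.65, -29.14]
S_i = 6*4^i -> [6, 24, 96, 384, 1536]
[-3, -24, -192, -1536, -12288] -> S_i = -3*8^i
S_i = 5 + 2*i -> [5, 7, 9, 11, 13]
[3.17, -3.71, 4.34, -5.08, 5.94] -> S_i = 3.17*(-1.17)^i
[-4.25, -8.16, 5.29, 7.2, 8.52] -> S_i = Random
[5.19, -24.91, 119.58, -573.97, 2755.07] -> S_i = 5.19*(-4.80)^i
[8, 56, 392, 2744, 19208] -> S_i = 8*7^i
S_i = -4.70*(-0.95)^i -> [-4.7, 4.46, -4.24, 4.03, -3.83]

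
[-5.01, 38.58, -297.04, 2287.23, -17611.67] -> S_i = -5.01*(-7.70)^i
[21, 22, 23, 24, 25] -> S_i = 21 + 1*i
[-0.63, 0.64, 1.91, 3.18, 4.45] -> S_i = -0.63 + 1.27*i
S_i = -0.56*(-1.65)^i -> [-0.56, 0.92, -1.52, 2.52, -4.15]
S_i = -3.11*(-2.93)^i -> [-3.11, 9.11, -26.7, 78.23, -229.21]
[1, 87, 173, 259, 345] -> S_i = 1 + 86*i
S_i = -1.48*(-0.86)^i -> [-1.48, 1.27, -1.09, 0.94, -0.81]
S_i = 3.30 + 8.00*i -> [3.3, 11.3, 19.3, 27.3, 35.3]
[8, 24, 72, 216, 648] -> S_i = 8*3^i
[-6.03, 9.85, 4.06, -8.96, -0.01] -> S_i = Random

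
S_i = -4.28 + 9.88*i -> [-4.28, 5.6, 15.48, 25.36, 35.24]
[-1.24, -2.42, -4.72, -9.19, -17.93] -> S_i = -1.24*1.95^i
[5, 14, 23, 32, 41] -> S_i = 5 + 9*i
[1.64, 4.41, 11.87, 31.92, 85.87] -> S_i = 1.64*2.69^i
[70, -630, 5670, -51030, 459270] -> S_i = 70*-9^i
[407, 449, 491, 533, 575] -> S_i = 407 + 42*i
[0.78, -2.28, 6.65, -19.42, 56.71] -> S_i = 0.78*(-2.92)^i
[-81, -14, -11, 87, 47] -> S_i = Random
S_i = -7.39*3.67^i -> [-7.39, -27.12, -99.54, -365.29, -1340.63]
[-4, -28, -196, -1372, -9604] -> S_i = -4*7^i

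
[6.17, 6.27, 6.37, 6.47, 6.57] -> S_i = 6.17 + 0.10*i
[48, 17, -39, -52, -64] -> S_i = Random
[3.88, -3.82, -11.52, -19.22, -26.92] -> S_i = 3.88 + -7.70*i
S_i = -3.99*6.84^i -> [-3.99, -27.29, -186.67, -1276.85, -8733.68]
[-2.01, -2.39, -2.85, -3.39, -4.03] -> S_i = -2.01*1.19^i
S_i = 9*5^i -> [9, 45, 225, 1125, 5625]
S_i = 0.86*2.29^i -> [0.86, 1.97, 4.51, 10.33, 23.65]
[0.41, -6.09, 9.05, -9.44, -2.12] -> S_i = Random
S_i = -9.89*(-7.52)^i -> [-9.89, 74.37, -559.28, 4205.81, -31627.7]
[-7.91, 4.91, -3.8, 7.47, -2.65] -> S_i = Random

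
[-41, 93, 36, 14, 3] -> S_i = Random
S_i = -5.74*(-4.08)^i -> [-5.74, 23.42, -95.55, 389.85, -1590.57]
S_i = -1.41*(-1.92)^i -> [-1.41, 2.71, -5.2, 9.98, -19.16]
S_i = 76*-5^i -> [76, -380, 1900, -9500, 47500]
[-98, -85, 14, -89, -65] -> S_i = Random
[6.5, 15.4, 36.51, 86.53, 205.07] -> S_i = 6.50*2.37^i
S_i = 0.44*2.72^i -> [0.44, 1.2, 3.26, 8.85, 24.08]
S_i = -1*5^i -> [-1, -5, -25, -125, -625]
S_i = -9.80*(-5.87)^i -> [-9.8, 57.53, -337.68, 1982.17, -11635.32]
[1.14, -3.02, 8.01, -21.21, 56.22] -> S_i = 1.14*(-2.65)^i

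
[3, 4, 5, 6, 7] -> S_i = 3 + 1*i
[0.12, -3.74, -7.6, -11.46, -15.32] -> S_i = 0.12 + -3.86*i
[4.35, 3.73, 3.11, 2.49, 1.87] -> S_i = 4.35 + -0.62*i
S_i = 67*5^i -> [67, 335, 1675, 8375, 41875]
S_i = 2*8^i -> [2, 16, 128, 1024, 8192]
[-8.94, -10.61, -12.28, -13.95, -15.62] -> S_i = -8.94 + -1.67*i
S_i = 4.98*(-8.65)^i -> [4.98, -43.08, 372.62, -3223.13, 27880.06]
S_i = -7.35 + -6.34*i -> [-7.35, -13.69, -20.03, -26.37, -32.71]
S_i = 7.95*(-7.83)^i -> [7.95, -62.25, 487.41, -3816.39, 29882.31]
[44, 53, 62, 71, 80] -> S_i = 44 + 9*i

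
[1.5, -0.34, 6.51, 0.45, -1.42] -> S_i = Random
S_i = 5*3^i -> [5, 15, 45, 135, 405]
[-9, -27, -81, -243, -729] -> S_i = -9*3^i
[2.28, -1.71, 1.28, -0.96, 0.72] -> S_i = 2.28*(-0.75)^i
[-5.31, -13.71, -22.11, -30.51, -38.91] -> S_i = -5.31 + -8.40*i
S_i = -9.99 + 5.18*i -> [-9.99, -4.81, 0.37, 5.55, 10.73]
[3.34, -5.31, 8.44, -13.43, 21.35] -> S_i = 3.34*(-1.59)^i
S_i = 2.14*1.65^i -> [2.14, 3.53, 5.83, 9.61, 15.86]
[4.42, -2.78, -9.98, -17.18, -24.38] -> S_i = 4.42 + -7.20*i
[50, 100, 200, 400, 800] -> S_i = 50*2^i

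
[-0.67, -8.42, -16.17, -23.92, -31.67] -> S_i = -0.67 + -7.75*i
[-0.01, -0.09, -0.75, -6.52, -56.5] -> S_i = -0.01*8.67^i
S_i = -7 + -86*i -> [-7, -93, -179, -265, -351]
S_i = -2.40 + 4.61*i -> [-2.4, 2.21, 6.82, 11.43, 16.04]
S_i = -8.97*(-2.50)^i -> [-8.97, 22.42, -56.06, 140.16, -350.39]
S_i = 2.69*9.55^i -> [2.69, 25.69, 245.33, 2342.95, 22375.14]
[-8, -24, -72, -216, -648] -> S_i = -8*3^i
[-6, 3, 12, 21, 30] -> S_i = -6 + 9*i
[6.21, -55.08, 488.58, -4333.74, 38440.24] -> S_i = 6.21*(-8.87)^i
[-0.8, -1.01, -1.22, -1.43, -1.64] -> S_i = -0.80 + -0.21*i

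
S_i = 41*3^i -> [41, 123, 369, 1107, 3321]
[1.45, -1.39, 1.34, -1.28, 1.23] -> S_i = 1.45*(-0.96)^i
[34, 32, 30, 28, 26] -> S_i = 34 + -2*i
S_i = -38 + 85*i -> [-38, 47, 132, 217, 302]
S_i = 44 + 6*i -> [44, 50, 56, 62, 68]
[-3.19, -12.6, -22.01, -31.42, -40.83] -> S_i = -3.19 + -9.41*i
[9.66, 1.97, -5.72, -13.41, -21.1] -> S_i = 9.66 + -7.69*i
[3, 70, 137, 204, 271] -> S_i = 3 + 67*i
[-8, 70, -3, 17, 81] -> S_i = Random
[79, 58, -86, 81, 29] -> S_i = Random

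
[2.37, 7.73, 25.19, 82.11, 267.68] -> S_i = 2.37*3.26^i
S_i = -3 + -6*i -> [-3, -9, -15, -21, -27]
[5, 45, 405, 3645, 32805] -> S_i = 5*9^i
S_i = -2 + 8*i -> [-2, 6, 14, 22, 30]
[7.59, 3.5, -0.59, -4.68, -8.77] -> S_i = 7.59 + -4.09*i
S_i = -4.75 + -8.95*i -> [-4.75, -13.7, -22.65, -31.6, -40.55]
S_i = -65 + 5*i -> [-65, -60, -55, -50, -45]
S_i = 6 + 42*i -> [6, 48, 90, 132, 174]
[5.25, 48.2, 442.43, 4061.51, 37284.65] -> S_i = 5.25*9.18^i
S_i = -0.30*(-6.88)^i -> [-0.3, 2.06, -14.2, 97.7, -672.16]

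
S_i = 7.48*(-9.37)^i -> [7.48, -70.09, 656.72, -6153.47, 57658.05]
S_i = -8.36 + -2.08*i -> [-8.36, -10.44, -12.52, -14.6, -16.68]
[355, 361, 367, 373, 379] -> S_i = 355 + 6*i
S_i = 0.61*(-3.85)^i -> [0.61, -2.35, 9.04, -34.81, 134.02]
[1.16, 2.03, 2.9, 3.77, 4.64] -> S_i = 1.16 + 0.87*i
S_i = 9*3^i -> [9, 27, 81, 243, 729]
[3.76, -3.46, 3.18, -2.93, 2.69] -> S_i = 3.76*(-0.92)^i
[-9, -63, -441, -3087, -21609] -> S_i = -9*7^i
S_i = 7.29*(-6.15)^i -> [7.29, -44.83, 275.73, -1695.72, 10428.65]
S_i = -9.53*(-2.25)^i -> [-9.53, 21.44, -48.25, 108.55, -244.24]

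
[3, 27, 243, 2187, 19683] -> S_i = 3*9^i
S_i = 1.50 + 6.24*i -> [1.5, 7.74, 13.98, 20.22, 26.46]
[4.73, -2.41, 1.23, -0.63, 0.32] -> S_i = 4.73*(-0.51)^i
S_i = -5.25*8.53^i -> [-5.25, -44.78, -381.99, -3258.42, -27794.28]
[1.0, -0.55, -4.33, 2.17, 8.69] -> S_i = Random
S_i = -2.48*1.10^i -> [-2.48, -2.73, -3.0, -3.3, -3.63]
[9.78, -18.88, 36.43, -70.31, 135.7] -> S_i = 9.78*(-1.93)^i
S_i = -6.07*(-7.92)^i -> [-6.07, 48.07, -380.75, 3015.53, -23883.03]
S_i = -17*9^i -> [-17, -153, -1377, -12393, -111537]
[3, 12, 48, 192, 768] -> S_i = 3*4^i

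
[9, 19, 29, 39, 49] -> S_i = 9 + 10*i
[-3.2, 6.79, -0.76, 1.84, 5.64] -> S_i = Random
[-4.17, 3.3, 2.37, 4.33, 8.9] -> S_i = Random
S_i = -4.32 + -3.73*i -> [-4.32, -8.05, -11.78, -15.51, -19.24]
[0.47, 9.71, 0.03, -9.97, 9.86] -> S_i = Random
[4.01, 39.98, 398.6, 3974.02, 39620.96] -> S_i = 4.01*9.97^i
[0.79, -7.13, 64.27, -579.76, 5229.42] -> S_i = 0.79*(-9.02)^i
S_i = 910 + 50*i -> [910, 960, 1010, 1060, 1110]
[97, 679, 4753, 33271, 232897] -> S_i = 97*7^i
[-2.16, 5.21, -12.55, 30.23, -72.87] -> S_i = -2.16*(-2.41)^i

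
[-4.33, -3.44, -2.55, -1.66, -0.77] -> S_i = -4.33 + 0.89*i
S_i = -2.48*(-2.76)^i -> [-2.48, 6.84, -18.89, 52.14, -143.91]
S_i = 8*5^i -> [8, 40, 200, 1000, 5000]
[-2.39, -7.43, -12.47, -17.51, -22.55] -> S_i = -2.39 + -5.04*i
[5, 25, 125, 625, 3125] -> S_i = 5*5^i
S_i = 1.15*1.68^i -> [1.15, 1.93, 3.25, 5.45, 9.16]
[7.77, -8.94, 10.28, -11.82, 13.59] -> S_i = 7.77*(-1.15)^i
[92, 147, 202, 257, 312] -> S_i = 92 + 55*i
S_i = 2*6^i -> [2, 12, 72, 432, 2592]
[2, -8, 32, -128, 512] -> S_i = 2*-4^i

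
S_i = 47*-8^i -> [47, -376, 3008, -24064, 192512]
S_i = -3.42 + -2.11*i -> [-3.42, -5.53, -7.64, -9.75, -11.86]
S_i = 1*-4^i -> [1, -4, 16, -64, 256]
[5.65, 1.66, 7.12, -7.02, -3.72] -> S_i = Random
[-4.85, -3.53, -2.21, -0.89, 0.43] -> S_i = -4.85 + 1.32*i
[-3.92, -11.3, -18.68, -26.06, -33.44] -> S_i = -3.92 + -7.38*i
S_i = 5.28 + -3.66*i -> [5.28, 1.62, -2.04, -5.7, -9.36]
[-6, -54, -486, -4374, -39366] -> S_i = -6*9^i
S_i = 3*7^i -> [3, 21, 147, 1029, 7203]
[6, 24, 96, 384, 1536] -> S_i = 6*4^i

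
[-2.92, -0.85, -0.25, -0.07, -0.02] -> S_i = -2.92*0.29^i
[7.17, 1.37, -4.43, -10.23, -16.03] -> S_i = 7.17 + -5.80*i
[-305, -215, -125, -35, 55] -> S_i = -305 + 90*i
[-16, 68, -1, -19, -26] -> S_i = Random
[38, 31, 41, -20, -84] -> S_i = Random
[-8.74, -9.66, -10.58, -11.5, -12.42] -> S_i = -8.74 + -0.92*i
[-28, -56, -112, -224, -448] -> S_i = -28*2^i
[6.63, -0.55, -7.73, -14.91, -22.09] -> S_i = 6.63 + -7.18*i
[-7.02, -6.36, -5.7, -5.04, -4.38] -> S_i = -7.02 + 0.66*i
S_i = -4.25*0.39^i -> [-4.25, -1.66, -0.65, -0.25, -0.1]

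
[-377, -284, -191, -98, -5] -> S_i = -377 + 93*i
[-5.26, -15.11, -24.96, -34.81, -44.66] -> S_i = -5.26 + -9.85*i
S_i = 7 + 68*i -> [7, 75, 143, 211, 279]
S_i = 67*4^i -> [67, 268, 1072, 4288, 17152]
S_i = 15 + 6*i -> [15, 21, 27, 33, 39]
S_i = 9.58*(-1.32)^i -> [9.58, -12.65, 16.69, -22.03, 29.08]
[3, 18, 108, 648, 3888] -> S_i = 3*6^i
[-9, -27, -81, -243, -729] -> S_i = -9*3^i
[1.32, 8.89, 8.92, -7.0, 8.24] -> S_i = Random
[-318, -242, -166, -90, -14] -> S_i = -318 + 76*i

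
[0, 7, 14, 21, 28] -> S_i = 0 + 7*i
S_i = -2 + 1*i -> [-2, -1, 0, 1, 2]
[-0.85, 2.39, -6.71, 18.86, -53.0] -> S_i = -0.85*(-2.81)^i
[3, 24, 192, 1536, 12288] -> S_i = 3*8^i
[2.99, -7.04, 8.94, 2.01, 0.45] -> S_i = Random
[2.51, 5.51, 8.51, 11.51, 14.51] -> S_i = 2.51 + 3.00*i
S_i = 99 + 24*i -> [99, 123, 147, 171, 195]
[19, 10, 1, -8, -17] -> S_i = 19 + -9*i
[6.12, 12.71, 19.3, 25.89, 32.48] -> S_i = 6.12 + 6.59*i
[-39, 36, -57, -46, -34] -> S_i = Random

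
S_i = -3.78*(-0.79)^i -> [-3.78, 2.99, -2.36, 1.86, -1.47]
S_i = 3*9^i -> [3, 27, 243, 2187, 19683]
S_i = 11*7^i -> [11, 77, 539, 3773, 26411]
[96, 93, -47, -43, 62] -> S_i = Random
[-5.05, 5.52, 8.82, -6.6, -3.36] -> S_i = Random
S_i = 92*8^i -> [92, 736, 5888, 47104, 376832]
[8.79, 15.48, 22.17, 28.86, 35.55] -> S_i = 8.79 + 6.69*i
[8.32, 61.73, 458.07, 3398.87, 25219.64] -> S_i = 8.32*7.42^i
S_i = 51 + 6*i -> [51, 57, 63, 69, 75]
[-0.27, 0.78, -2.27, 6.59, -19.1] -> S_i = -0.27*(-2.90)^i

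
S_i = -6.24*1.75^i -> [-6.24, -10.92, -19.11, -33.44, -58.52]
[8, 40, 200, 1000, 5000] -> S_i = 8*5^i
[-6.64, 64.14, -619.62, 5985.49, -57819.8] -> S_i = -6.64*(-9.66)^i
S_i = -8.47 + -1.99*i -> [-8.47, -10.46, -12.45, -14.44, -16.43]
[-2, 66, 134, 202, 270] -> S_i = -2 + 68*i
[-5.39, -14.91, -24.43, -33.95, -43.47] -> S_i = -5.39 + -9.52*i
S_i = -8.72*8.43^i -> [-8.72, -73.51, -619.69, -5223.95, -44037.92]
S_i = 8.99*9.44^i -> [8.99, 84.87, 801.13, 7562.68, 71391.69]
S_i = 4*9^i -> [4, 36, 324, 2916, 26244]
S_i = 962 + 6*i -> [962, 968, 974, 980, 986]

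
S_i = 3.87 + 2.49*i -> [3.87, 6.36, 8.85, 11.34, 13.83]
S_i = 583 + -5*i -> [583, 578, 573, 568, 563]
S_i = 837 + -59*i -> [837, 778, 719, 660, 601]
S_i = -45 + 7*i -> [-45, -38, -31, -24, -17]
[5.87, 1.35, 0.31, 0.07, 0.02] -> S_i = 5.87*0.23^i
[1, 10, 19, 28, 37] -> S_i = 1 + 9*i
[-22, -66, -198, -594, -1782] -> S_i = -22*3^i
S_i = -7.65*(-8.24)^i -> [-7.65, 63.04, -519.42, 4279.99, -35267.14]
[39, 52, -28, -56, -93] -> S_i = Random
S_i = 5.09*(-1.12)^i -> [5.09, -5.7, 6.38, -7.15, 8.01]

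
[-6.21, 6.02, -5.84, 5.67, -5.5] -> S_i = -6.21*(-0.97)^i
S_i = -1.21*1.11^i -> [-1.21, -1.34, -1.49, -1.65, -1.84]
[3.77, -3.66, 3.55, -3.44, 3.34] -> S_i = 3.77*(-0.97)^i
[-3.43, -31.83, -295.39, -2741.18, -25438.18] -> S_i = -3.43*9.28^i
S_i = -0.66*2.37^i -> [-0.66, -1.56, -3.71, -8.79, -20.82]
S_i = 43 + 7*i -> [43, 50, 57, 64, 71]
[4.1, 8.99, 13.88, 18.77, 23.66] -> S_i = 4.10 + 4.89*i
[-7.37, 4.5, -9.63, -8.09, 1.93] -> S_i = Random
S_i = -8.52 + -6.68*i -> [-8.52, -15.2, -21.88, -28.56, -35.24]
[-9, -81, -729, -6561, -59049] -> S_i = -9*9^i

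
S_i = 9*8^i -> [9, 72, 576, 4608, 36864]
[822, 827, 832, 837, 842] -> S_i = 822 + 5*i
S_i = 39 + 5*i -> [39, 44, 49, 54, 59]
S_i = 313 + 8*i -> [313, 321, 329, 337, 345]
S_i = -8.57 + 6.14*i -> [-8.57, -2.43, 3.71, 9.85, 15.99]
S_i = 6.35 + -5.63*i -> [6.35, 0.72, -4.91, -10.54, -16.17]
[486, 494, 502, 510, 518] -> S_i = 486 + 8*i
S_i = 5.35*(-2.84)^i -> [5.35, -15.19, 43.15, -122.55, 348.04]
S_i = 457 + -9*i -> [457, 448, 439, 430, 421]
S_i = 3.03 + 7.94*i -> [3.03, 10.97, 18.91, 26.85, 34.79]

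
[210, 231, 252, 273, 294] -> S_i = 210 + 21*i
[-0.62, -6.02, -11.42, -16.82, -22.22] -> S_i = -0.62 + -5.40*i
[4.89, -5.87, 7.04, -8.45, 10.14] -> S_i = 4.89*(-1.20)^i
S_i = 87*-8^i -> [87, -696, 5568, -44544, 356352]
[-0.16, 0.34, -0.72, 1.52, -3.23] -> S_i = -0.16*(-2.12)^i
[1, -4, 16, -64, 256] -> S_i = 1*-4^i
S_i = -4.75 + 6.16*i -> [-4.75, 1.41, 7.57, 13.73, 19.89]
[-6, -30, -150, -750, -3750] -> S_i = -6*5^i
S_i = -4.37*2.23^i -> [-4.37, -9.75, -21.73, -48.46, -108.07]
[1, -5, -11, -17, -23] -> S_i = 1 + -6*i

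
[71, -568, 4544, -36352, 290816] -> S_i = 71*-8^i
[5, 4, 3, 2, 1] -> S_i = 5 + -1*i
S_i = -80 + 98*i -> [-80, 18, 116, 214, 312]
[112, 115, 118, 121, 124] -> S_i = 112 + 3*i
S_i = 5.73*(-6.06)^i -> [5.73, -34.72, 210.43, -1275.18, 7727.61]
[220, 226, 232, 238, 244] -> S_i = 220 + 6*i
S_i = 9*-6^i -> [9, -54, 324, -1944, 11664]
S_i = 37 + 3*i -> [37, 40, 43, 46, 49]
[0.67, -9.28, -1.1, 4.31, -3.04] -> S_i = Random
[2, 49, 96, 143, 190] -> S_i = 2 + 47*i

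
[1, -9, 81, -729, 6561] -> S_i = 1*-9^i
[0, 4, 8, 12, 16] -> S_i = 0 + 4*i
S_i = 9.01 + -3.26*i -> [9.01, 5.75, 2.49, -0.77, -4.03]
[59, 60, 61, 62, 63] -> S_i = 59 + 1*i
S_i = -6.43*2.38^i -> [-6.43, -15.3, -36.42, -86.68, -206.31]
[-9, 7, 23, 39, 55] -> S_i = -9 + 16*i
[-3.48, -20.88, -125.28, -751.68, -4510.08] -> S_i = -3.48*6.00^i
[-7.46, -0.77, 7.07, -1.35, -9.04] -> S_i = Random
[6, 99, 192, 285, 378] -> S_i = 6 + 93*i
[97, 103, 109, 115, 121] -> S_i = 97 + 6*i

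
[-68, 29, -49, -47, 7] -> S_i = Random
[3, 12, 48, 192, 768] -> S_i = 3*4^i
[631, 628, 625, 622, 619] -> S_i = 631 + -3*i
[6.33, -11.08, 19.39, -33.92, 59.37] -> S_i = 6.33*(-1.75)^i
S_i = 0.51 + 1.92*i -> [0.51, 2.43, 4.35, 6.27, 8.19]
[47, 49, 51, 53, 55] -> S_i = 47 + 2*i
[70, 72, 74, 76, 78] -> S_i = 70 + 2*i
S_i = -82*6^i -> [-82, -492, -2952, -17712, -106272]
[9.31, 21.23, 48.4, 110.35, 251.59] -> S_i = 9.31*2.28^i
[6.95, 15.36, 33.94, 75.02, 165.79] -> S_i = 6.95*2.21^i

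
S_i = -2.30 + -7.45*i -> [-2.3, -9.75, -17.2, -24.65, -32.1]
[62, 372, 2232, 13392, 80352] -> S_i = 62*6^i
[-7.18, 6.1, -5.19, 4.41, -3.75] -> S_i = -7.18*(-0.85)^i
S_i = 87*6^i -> [87, 522, 3132, 18792, 112752]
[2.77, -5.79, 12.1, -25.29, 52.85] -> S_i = 2.77*(-2.09)^i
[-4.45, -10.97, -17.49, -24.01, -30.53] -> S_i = -4.45 + -6.52*i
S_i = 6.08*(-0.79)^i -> [6.08, -4.8, 3.79, -3.0, 2.37]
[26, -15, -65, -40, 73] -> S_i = Random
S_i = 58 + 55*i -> [58, 113, 168, 223, 278]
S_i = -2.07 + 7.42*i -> [-2.07, 5.35, 12.77, 20.19, 27.61]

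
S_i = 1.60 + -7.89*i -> [1.6, -6.29, -14.18, -22.07, -29.96]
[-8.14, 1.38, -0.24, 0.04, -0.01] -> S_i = -8.14*(-0.17)^i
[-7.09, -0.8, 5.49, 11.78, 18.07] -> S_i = -7.09 + 6.29*i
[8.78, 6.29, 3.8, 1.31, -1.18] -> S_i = 8.78 + -2.49*i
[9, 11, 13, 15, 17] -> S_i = 9 + 2*i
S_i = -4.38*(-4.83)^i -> [-4.38, 21.16, -102.18, 493.53, -2383.76]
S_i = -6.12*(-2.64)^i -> [-6.12, 16.16, -42.65, 112.61, -297.28]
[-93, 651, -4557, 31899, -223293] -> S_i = -93*-7^i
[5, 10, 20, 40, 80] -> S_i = 5*2^i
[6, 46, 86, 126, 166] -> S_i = 6 + 40*i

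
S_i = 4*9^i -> [4, 36, 324, 2916, 26244]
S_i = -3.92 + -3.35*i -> [-3.92, -7.27, -10.62, -13.97, -17.32]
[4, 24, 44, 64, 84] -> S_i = 4 + 20*i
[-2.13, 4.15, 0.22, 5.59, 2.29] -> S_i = Random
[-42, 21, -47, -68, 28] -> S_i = Random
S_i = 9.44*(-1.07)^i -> [9.44, -10.1, 10.81, -11.56, 12.37]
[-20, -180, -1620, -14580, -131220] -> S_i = -20*9^i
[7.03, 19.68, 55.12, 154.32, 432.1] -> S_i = 7.03*2.80^i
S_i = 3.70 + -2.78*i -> [3.7, 0.92, -1.86, -4.64, -7.42]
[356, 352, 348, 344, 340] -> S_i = 356 + -4*i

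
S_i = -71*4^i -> [-71, -284, -1136, -4544, -18176]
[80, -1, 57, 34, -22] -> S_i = Random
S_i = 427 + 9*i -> [427, 436, 445, 454, 463]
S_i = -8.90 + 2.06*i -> [-8.9, -6.84, -4.78, -2.72, -0.66]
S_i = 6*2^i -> [6, 12, 24, 48, 96]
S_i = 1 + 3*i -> [1, 4, 7, 10, 13]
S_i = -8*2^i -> [-8, -16, -32, -64, -128]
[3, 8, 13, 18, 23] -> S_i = 3 + 5*i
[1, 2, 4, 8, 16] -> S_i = 1*2^i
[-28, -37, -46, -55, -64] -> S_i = -28 + -9*i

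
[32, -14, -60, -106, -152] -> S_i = 32 + -46*i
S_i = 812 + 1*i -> [812, 813, 814, 815, 816]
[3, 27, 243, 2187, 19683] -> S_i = 3*9^i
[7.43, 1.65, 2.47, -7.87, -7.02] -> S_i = Random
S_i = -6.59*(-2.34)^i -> [-6.59, 15.42, -36.08, 84.44, -197.58]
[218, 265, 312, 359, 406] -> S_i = 218 + 47*i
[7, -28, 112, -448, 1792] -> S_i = 7*-4^i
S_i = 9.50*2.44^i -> [9.5, 23.18, 56.56, 138.0, 336.73]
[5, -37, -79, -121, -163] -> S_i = 5 + -42*i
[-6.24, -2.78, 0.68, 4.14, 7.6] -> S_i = -6.24 + 3.46*i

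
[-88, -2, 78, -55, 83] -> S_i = Random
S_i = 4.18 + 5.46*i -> [4.18, 9.64, 15.1, 20.56, 26.02]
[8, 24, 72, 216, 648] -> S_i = 8*3^i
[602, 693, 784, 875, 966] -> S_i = 602 + 91*i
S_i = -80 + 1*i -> [-80, -79, -78, -77, -76]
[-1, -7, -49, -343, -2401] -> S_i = -1*7^i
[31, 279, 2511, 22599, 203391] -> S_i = 31*9^i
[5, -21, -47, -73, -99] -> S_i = 5 + -26*i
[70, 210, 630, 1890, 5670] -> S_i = 70*3^i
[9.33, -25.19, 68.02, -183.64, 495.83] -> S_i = 9.33*(-2.70)^i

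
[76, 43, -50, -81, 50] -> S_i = Random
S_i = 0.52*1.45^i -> [0.52, 0.75, 1.09, 1.59, 2.3]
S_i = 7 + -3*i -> [7, 4, 1, -2, -5]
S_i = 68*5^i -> [68, 340, 1700, 8500, 42500]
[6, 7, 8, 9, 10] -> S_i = 6 + 1*i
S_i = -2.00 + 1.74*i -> [-2.0, -0.26, 1.48, 3.22, 4.96]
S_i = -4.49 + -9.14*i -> [-4.49, -13.63, -22.77, -31.91, -41.05]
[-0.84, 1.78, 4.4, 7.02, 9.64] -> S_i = -0.84 + 2.62*i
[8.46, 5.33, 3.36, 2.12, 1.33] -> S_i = 8.46*0.63^i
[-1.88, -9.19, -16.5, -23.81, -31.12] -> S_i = -1.88 + -7.31*i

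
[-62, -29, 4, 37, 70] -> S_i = -62 + 33*i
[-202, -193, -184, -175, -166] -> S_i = -202 + 9*i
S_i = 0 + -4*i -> [0, -4, -8, -12, -16]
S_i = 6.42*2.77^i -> [6.42, 17.78, 49.26, 136.45, 377.97]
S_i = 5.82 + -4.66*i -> [5.82, 1.16, -3.5, -8.16, -12.82]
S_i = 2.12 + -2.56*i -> [2.12, -0.44, -3.0, -5.56, -8.12]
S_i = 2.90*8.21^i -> [2.9, 23.81, 195.47, 1604.82, 13175.61]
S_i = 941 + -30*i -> [941, 911, 881, 851, 821]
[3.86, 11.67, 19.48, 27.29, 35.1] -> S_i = 3.86 + 7.81*i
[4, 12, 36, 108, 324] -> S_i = 4*3^i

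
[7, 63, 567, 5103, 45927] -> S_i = 7*9^i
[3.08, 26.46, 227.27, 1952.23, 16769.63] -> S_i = 3.08*8.59^i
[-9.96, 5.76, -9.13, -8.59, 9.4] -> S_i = Random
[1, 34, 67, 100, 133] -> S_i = 1 + 33*i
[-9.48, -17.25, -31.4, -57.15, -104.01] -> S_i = -9.48*1.82^i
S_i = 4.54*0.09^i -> [4.54, 0.41, 0.04, 0.0, 0.0]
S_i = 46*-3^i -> [46, -138, 414, -1242, 3726]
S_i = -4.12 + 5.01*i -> [-4.12, 0.89, 5.9, 10.91, 15.92]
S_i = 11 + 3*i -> [11, 14, 17, 20, 23]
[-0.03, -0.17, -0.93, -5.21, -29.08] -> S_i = -0.03*5.58^i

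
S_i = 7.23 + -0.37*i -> [7.23, 6.86, 6.49, 6.12, 5.75]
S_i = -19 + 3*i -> [-19, -16, -13, -10, -7]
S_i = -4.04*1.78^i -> [-4.04, -7.19, -12.8, -22.78, -40.56]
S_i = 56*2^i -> [56, 112, 224, 448, 896]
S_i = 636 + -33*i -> [636, 603, 570, 537, 504]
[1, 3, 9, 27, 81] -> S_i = 1*3^i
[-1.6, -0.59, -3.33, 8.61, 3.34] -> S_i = Random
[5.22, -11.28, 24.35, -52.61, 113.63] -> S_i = 5.22*(-2.16)^i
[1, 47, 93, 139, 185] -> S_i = 1 + 46*i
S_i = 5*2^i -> [5, 10, 20, 40, 80]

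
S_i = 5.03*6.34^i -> [5.03, 31.89, 202.18, 1281.85, 8126.9]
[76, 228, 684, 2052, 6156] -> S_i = 76*3^i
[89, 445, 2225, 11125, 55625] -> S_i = 89*5^i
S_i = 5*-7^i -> [5, -35, 245, -1715, 12005]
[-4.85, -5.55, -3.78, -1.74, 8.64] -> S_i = Random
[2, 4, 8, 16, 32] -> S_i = 2*2^i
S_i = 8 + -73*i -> [8, -65, -138, -211, -284]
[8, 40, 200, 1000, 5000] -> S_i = 8*5^i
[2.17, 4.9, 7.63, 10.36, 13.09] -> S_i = 2.17 + 2.73*i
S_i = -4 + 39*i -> [-4, 35, 74, 113, 152]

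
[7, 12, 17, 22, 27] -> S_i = 7 + 5*i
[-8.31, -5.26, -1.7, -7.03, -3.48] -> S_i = Random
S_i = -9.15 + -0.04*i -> [-9.15, -9.19, -9.23, -9.27, -9.31]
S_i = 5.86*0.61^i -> [5.86, 3.57, 2.18, 1.33, 0.81]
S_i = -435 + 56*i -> [-435, -379, -323, -267, -211]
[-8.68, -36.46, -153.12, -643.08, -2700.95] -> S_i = -8.68*4.20^i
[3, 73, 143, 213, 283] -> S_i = 3 + 70*i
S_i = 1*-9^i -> [1, -9, 81, -729, 6561]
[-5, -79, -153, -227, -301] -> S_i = -5 + -74*i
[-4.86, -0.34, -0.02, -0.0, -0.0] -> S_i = -4.86*0.07^i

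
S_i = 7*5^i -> [7, 35, 175, 875, 4375]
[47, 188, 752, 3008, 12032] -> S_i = 47*4^i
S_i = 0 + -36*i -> [0, -36, -72, -108, -144]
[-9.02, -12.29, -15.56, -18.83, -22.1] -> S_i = -9.02 + -3.27*i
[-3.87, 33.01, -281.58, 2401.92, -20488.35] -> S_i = -3.87*(-8.53)^i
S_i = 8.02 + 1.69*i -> [8.02, 9.71, 11.4, 13.09, 14.78]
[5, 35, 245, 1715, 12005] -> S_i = 5*7^i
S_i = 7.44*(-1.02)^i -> [7.44, -7.59, 7.74, -7.9, 8.05]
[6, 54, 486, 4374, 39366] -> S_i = 6*9^i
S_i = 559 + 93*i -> [559, 652, 745, 838, 931]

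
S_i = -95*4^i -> [-95, -380, -1520, -6080, -24320]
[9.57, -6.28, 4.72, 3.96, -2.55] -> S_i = Random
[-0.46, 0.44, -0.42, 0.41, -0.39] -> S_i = -0.46*(-0.96)^i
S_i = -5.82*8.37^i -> [-5.82, -48.71, -407.73, -3412.71, -28564.38]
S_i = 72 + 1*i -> [72, 73, 74, 75, 76]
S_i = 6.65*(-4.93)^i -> [6.65, -32.78, 161.63, -796.82, 3928.34]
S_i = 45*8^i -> [45, 360, 2880, 23040, 184320]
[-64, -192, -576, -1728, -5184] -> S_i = -64*3^i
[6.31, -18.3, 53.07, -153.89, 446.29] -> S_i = 6.31*(-2.90)^i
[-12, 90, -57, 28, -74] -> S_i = Random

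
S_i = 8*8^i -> [8, 64, 512, 4096, 32768]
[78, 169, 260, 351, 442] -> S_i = 78 + 91*i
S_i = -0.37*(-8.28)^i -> [-0.37, 3.06, -25.37, 210.04, -1739.09]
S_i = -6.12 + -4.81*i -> [-6.12, -10.93, -15.74, -20.55, -25.36]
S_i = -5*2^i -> [-5, -10, -20, -40, -80]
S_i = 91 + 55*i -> [91, 146, 201, 256, 311]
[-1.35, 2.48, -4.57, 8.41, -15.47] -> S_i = -1.35*(-1.84)^i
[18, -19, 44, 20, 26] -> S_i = Random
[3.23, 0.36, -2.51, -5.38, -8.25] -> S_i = 3.23 + -2.87*i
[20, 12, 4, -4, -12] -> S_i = 20 + -8*i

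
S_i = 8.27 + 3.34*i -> [8.27, 11.61, 14.95, 18.29, 21.63]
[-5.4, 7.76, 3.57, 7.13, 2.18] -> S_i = Random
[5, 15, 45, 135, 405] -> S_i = 5*3^i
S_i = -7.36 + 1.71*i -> [-7.36, -5.65, -3.94, -2.23, -0.52]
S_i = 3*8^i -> [3, 24, 192, 1536, 12288]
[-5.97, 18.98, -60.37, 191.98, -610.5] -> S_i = -5.97*(-3.18)^i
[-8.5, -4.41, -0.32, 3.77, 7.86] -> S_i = -8.50 + 4.09*i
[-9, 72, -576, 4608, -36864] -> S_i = -9*-8^i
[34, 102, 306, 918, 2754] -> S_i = 34*3^i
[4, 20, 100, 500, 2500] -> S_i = 4*5^i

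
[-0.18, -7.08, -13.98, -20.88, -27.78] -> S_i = -0.18 + -6.90*i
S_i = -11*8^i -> [-11, -88, -704, -5632, -45056]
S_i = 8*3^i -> [8, 24, 72, 216, 648]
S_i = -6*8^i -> [-6, -48, -384, -3072, -24576]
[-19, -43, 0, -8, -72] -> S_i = Random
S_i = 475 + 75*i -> [475, 550, 625, 700, 775]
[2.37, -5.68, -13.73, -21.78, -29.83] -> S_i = 2.37 + -8.05*i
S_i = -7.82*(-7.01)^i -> [-7.82, 54.82, -384.28, 2693.77, -18883.34]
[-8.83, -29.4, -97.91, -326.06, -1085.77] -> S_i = -8.83*3.33^i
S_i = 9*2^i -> [9, 18, 36, 72, 144]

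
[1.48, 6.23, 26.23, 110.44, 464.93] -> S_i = 1.48*4.21^i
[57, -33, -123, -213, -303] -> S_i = 57 + -90*i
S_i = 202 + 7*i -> [202, 209, 216, 223, 230]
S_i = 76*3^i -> [76, 228, 684, 2052, 6156]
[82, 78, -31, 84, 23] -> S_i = Random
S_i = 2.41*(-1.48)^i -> [2.41, -3.57, 5.28, -7.81, 11.56]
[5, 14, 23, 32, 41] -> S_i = 5 + 9*i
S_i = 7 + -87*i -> [7, -80, -167, -254, -341]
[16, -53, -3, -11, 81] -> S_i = Random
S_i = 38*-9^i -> [38, -342, 3078, -27702, 249318]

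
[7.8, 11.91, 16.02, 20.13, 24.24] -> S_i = 7.80 + 4.11*i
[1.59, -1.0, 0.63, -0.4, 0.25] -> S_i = 1.59*(-0.63)^i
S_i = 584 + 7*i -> [584, 591, 598, 605, 612]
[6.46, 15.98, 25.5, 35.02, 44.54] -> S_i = 6.46 + 9.52*i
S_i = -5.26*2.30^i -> [-5.26, -12.1, -27.83, -64.0, -147.2]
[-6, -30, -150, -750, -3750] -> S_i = -6*5^i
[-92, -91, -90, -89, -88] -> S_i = -92 + 1*i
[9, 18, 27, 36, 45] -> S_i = 9 + 9*i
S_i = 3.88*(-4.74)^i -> [3.88, -18.39, 87.17, -413.21, 1958.6]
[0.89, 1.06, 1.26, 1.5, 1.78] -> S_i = 0.89*1.19^i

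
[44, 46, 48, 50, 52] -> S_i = 44 + 2*i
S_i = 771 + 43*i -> [771, 814, 857, 900, 943]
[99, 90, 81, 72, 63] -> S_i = 99 + -9*i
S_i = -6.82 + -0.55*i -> [-6.82, -7.37, -7.92, -8.47, -9.02]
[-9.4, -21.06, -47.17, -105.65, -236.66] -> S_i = -9.40*2.24^i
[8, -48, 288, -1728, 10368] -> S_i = 8*-6^i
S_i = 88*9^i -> [88, 792, 7128, 64152, 577368]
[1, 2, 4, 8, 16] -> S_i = 1*2^i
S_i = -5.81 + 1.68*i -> [-5.81, -4.13, -2.45, -0.77, 0.91]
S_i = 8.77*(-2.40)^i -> [8.77, -21.05, 50.52, -121.24, 290.97]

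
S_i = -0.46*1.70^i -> [-0.46, -0.78, -1.33, -2.26, -3.84]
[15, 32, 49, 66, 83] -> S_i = 15 + 17*i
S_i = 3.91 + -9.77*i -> [3.91, -5.86, -15.63, -25.4, -35.17]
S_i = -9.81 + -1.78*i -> [-9.81, -11.59, -13.37, -15.15, -16.93]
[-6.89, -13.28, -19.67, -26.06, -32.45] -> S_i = -6.89 + -6.39*i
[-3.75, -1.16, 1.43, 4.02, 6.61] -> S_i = -3.75 + 2.59*i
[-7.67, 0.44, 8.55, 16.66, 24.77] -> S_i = -7.67 + 8.11*i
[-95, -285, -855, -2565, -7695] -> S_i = -95*3^i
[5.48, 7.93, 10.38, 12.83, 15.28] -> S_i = 5.48 + 2.45*i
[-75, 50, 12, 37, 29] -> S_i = Random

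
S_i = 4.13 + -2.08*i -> [4.13, 2.05, -0.03, -2.11, -4.19]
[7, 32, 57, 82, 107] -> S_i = 7 + 25*i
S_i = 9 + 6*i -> [9, 15, 21, 27, 33]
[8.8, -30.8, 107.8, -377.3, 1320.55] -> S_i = 8.80*(-3.50)^i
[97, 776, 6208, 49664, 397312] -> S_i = 97*8^i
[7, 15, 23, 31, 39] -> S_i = 7 + 8*i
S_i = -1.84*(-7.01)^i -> [-1.84, 12.9, -90.42, 633.83, -4443.14]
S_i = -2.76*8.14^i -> [-2.76, -22.47, -182.88, -1488.61, -12117.32]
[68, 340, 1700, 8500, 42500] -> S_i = 68*5^i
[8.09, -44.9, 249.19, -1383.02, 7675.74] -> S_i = 8.09*(-5.55)^i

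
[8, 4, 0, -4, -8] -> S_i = 8 + -4*i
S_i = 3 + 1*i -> [3, 4, 5, 6, 7]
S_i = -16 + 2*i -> [-16, -14, -12, -10, -8]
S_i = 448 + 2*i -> [448, 450, 452, 454, 456]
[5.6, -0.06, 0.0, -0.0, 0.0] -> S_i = 5.60*(-0.01)^i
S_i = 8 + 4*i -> [8, 12, 16, 20, 24]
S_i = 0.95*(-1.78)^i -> [0.95, -1.69, 3.01, -5.36, 9.54]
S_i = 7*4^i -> [7, 28, 112, 448, 1792]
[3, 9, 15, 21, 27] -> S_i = 3 + 6*i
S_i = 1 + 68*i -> [1, 69, 137, 205, 273]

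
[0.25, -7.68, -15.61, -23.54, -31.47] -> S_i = 0.25 + -7.93*i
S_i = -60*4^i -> [-60, -240, -960, -3840, -15360]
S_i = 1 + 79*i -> [1, 80, 159, 238, 317]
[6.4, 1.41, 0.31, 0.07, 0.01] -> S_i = 6.40*0.22^i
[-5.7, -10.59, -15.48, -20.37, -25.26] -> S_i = -5.70 + -4.89*i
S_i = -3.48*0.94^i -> [-3.48, -3.27, -3.07, -2.89, -2.72]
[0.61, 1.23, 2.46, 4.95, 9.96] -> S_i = 0.61*2.01^i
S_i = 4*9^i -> [4, 36, 324, 2916, 26244]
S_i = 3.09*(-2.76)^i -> [3.09, -8.53, 23.54, -64.97, 179.31]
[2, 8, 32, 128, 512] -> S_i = 2*4^i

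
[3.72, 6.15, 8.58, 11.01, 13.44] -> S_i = 3.72 + 2.43*i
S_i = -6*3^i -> [-6, -18, -54, -162, -486]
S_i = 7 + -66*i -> [7, -59, -125, -191, -257]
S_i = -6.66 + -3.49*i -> [-6.66, -10.15, -13.64, -17.13, -20.62]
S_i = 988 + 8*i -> [988, 996, 1004, 1012, 1020]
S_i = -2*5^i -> [-2, -10, -50, -250, -1250]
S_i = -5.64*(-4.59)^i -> [-5.64, 25.89, -118.82, 545.4, -2503.4]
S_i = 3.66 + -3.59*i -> [3.66, 0.07, -3.52, -7.11, -10.7]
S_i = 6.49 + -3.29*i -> [6.49, 3.2, -0.09, -3.38, -6.67]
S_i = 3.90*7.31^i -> [3.9, 28.51, 208.4, 1523.41, 11136.13]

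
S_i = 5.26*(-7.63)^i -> [5.26, -40.13, 306.22, -2336.47, 17827.23]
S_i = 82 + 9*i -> [82, 91, 100, 109, 118]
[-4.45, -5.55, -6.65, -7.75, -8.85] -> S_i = -4.45 + -1.10*i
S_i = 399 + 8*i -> [399, 407, 415, 423, 431]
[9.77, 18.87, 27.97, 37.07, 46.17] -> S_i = 9.77 + 9.10*i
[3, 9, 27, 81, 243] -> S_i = 3*3^i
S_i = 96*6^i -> [96, 576, 3456, 20736, 124416]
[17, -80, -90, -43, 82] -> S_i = Random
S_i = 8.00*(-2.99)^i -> [8.0, -23.92, 71.52, -213.85, 639.4]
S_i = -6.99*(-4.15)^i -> [-6.99, 29.01, -120.39, 499.6, -2073.34]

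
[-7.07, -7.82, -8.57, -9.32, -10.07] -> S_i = -7.07 + -0.75*i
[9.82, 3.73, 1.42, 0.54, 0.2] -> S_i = 9.82*0.38^i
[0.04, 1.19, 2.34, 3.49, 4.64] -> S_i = 0.04 + 1.15*i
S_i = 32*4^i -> [32, 128, 512, 2048, 8192]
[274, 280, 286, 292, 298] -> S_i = 274 + 6*i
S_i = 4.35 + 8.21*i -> [4.35, 12.56, 20.77, 28.98, 37.19]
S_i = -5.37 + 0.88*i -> [-5.37, -4.49, -3.61, -2.73, -1.85]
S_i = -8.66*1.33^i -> [-8.66, -11.52, -15.32, -20.37, -27.1]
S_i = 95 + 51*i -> [95, 146, 197, 248, 299]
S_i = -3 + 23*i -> [-3, 20, 43, 66, 89]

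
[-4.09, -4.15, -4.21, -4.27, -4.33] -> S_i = -4.09 + -0.06*i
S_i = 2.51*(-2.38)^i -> [2.51, -5.97, 14.22, -33.84, 80.53]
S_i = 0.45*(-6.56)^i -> [0.45, -2.95, 19.37, -127.04, 833.35]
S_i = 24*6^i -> [24, 144, 864, 5184, 31104]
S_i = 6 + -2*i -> [6, 4, 2, 0, -2]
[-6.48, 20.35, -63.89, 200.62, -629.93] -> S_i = -6.48*(-3.14)^i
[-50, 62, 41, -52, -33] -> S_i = Random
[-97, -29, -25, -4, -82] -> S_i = Random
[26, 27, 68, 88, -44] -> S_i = Random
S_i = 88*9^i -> [88, 792, 7128, 64152, 577368]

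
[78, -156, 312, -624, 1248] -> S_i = 78*-2^i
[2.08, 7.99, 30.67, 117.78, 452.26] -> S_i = 2.08*3.84^i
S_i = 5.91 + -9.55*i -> [5.91, -3.64, -13.19, -22.74, -32.29]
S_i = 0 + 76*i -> [0, 76, 152, 228, 304]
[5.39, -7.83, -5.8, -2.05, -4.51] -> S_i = Random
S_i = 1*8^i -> [1, 8, 64, 512, 4096]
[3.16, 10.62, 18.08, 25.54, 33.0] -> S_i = 3.16 + 7.46*i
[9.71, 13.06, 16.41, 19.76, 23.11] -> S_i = 9.71 + 3.35*i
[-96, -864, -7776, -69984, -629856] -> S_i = -96*9^i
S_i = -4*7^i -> [-4, -28, -196, -1372, -9604]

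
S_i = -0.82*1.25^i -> [-0.82, -1.02, -1.28, -1.6, -2.0]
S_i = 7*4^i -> [7, 28, 112, 448, 1792]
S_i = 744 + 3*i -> [744, 747, 750, 753, 756]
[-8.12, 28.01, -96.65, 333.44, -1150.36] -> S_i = -8.12*(-3.45)^i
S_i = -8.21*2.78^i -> [-8.21, -22.82, -63.45, -176.39, -490.37]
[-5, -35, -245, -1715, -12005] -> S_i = -5*7^i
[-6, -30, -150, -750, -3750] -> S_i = -6*5^i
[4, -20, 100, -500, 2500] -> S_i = 4*-5^i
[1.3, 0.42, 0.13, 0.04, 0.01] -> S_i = 1.30*0.32^i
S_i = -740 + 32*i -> [-740, -708, -676, -644, -612]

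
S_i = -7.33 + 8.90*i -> [-7.33, 1.57, 10.47, 19.37, 28.27]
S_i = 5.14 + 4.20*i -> [5.14, 9.34, 13.54, 17.74, 21.94]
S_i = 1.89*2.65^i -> [1.89, 5.01, 13.27, 35.17, 93.21]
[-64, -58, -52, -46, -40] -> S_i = -64 + 6*i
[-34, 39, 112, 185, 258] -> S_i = -34 + 73*i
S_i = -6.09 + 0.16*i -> [-6.09, -5.93, -5.77, -5.61, -5.45]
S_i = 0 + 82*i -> [0, 82, 164, 246, 328]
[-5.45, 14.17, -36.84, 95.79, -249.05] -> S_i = -5.45*(-2.60)^i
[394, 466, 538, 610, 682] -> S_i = 394 + 72*i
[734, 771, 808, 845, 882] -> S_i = 734 + 37*i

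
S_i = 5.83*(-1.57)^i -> [5.83, -9.15, 14.37, -22.56, 35.42]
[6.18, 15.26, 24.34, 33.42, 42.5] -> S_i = 6.18 + 9.08*i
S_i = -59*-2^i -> [-59, 118, -236, 472, -944]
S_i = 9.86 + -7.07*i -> [9.86, 2.79, -4.28, -11.35, -18.42]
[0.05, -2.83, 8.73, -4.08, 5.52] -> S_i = Random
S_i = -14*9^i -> [-14, -126, -1134, -10206, -91854]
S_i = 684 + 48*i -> [684, 732, 780, 828, 876]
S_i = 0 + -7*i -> [0, -7, -14, -21, -28]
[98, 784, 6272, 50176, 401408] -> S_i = 98*8^i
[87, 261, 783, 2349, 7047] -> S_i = 87*3^i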